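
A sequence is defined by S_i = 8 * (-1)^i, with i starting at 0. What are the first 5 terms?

This is a geometric sequence.
i=0: S_0 = 8 * (-1)^0 = 8
i=1: S_1 = 8 * (-1)^1 = -8
i=2: S_2 = 8 * (-1)^2 = 8
i=3: S_3 = 8 * (-1)^3 = -8
i=4: S_4 = 8 * (-1)^4 = 8
The first 5 terms are: [8, -8, 8, -8, 8]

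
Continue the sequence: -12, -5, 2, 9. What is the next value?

Differences: -5 - -12 = 7
This is an arithmetic sequence with common difference d = 7.
Next term = 9 + 7 = 16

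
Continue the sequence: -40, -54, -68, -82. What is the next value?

Differences: -54 - -40 = -14
This is an arithmetic sequence with common difference d = -14.
Next term = -82 + -14 = -96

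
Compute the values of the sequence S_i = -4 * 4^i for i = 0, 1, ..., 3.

This is a geometric sequence.
i=0: S_0 = -4 * 4^0 = -4
i=1: S_1 = -4 * 4^1 = -16
i=2: S_2 = -4 * 4^2 = -64
i=3: S_3 = -4 * 4^3 = -256
The first 4 terms are: [-4, -16, -64, -256]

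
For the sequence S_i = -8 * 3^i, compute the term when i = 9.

S_9 = -8 * 3^9 = -8 * 19683 = -157464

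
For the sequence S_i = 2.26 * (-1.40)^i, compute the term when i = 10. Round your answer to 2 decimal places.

S_10 = 2.26 * (-1.4)^10 ≈ 2.26 * 28.9255 ≈ 65.37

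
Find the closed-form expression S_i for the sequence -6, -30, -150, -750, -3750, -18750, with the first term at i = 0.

Check ratios: -30 / -6 = 5.0
Common ratio r = 5.
First term a = -6.
Formula: S_i = -6 * 5^i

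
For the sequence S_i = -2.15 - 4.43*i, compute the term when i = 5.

S_5 = -2.15 + -4.43*5 = -2.15 + -22.15 = -24.3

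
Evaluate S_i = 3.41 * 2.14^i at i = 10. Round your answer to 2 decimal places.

S_10 = 3.41 * 2.14^10 ≈ 3.41 * 2014.363 ≈ 6868.98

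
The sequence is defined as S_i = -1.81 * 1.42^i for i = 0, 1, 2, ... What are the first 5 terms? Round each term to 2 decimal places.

This is a geometric sequence.
i=0: S_0 = -1.81 * 1.42^0 = -1.81
i=1: S_1 = -1.81 * 1.42^1 ≈ -2.57
i=2: S_2 = -1.81 * 1.42^2 ≈ -3.65
i=3: S_3 = -1.81 * 1.42^3 ≈ -5.18
i=4: S_4 = -1.81 * 1.42^4 ≈ -7.36
The first 5 terms are: [-1.81, -2.57, -3.65, -5.18, -7.36]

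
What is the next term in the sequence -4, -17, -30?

Differences: -17 - -4 = -13
This is an arithmetic sequence with common difference d = -13.
Next term = -30 + -13 = -43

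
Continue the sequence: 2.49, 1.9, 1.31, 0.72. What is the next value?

Differences: 1.9 - 2.49 = -0.59
This is an arithmetic sequence with common difference d = -0.59.
Next term = 0.72 + -0.59 = 0.13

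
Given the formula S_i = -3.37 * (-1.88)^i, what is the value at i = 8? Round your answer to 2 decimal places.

S_8 = -3.37 * (-1.88)^8 ≈ -3.37 * 156.0496 ≈ -525.89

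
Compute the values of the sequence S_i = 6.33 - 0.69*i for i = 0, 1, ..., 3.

This is an arithmetic sequence.
i=0: S_0 = 6.33 + -0.69*0 = 6.33
i=1: S_1 = 6.33 + -0.69*1 = 5.64
i=2: S_2 = 6.33 + -0.69*2 = 4.95
i=3: S_3 = 6.33 + -0.69*3 = 4.26
The first 4 terms are: [6.33, 5.64, 4.95, 4.26]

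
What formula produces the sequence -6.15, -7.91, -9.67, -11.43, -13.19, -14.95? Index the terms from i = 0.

Check differences: -7.91 - -6.15 = -1.76
-9.67 - -7.91 = -1.76
Common difference d = -1.76.
First term a = -6.15.
Formula: S_i = -6.15 - 1.76*i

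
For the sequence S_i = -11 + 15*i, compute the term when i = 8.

S_8 = -11 + 15*8 = -11 + 120 = 109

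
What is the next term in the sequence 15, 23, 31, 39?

Differences: 23 - 15 = 8
This is an arithmetic sequence with common difference d = 8.
Next term = 39 + 8 = 47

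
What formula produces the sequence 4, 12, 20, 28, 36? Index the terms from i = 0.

Check differences: 12 - 4 = 8
20 - 12 = 8
Common difference d = 8.
First term a = 4.
Formula: S_i = 4 + 8*i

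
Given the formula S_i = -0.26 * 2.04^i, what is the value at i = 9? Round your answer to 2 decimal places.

S_9 = -0.26 * 2.04^9 ≈ -0.26 * 611.8874 ≈ -159.09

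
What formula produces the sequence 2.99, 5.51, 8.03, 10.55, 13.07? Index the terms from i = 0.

Check differences: 5.51 - 2.99 = 2.52
8.03 - 5.51 = 2.52
Common difference d = 2.52.
First term a = 2.99.
Formula: S_i = 2.99 + 2.52*i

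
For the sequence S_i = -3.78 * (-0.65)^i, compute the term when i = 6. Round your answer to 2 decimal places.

S_6 = -3.78 * (-0.65)^6 ≈ -3.78 * 0.0754 ≈ -0.29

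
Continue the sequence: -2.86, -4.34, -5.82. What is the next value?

Differences: -4.34 - -2.86 = -1.48
This is an arithmetic sequence with common difference d = -1.48.
Next term = -5.82 + -1.48 = -7.3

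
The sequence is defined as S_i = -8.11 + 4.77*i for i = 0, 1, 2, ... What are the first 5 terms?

This is an arithmetic sequence.
i=0: S_0 = -8.11 + 4.77*0 = -8.11
i=1: S_1 = -8.11 + 4.77*1 = -3.34
i=2: S_2 = -8.11 + 4.77*2 = 1.43
i=3: S_3 = -8.11 + 4.77*3 = 6.2
i=4: S_4 = -8.11 + 4.77*4 = 10.97
The first 5 terms are: [-8.11, -3.34, 1.43, 6.2, 10.97]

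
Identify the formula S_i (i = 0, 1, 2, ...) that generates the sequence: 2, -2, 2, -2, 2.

Check ratios: -2 / 2 = -1.0
Common ratio r = -1.
First term a = 2.
Formula: S_i = 2 * (-1)^i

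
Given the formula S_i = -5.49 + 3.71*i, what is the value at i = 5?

S_5 = -5.49 + 3.71*5 = -5.49 + 18.55 = 13.06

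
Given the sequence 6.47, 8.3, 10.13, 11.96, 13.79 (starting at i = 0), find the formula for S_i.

Check differences: 8.3 - 6.47 = 1.83
10.13 - 8.3 = 1.83
Common difference d = 1.83.
First term a = 6.47.
Formula: S_i = 6.47 + 1.83*i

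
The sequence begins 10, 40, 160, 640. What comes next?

Ratios: 40 / 10 = 4.0
This is a geometric sequence with common ratio r = 4.
Next term = 640 * 4 = 2560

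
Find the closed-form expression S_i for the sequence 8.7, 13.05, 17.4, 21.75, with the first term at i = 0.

Check differences: 13.05 - 8.7 = 4.35
17.4 - 13.05 = 4.35
Common difference d = 4.35.
First term a = 8.7.
Formula: S_i = 8.70 + 4.35*i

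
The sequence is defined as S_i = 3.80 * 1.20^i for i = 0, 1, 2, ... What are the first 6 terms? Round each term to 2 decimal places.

This is a geometric sequence.
i=0: S_0 = 3.8 * 1.2^0 = 3.8
i=1: S_1 = 3.8 * 1.2^1 = 4.56
i=2: S_2 = 3.8 * 1.2^2 ≈ 5.47
i=3: S_3 = 3.8 * 1.2^3 ≈ 6.57
i=4: S_4 = 3.8 * 1.2^4 ≈ 7.88
i=5: S_5 = 3.8 * 1.2^5 ≈ 9.46
The first 6 terms are: [3.8, 4.56, 5.47, 6.57, 7.88, 9.46]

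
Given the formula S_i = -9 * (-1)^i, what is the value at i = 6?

S_6 = -9 * (-1)^6 = -9 * 1 = -9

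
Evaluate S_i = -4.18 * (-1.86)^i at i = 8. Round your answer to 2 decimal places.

S_8 = -4.18 * (-1.86)^8 ≈ -4.18 * 143.2529 ≈ -598.8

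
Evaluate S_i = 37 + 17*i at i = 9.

S_9 = 37 + 17*9 = 37 + 153 = 190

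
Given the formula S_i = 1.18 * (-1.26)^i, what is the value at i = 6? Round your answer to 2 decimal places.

S_6 = 1.18 * (-1.26)^6 ≈ 1.18 * 4.0015 ≈ 4.72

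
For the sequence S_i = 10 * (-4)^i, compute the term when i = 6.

S_6 = 10 * (-4)^6 = 10 * 4096 = 40960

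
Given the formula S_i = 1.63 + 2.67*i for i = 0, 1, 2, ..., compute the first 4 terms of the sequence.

This is an arithmetic sequence.
i=0: S_0 = 1.63 + 2.67*0 = 1.63
i=1: S_1 = 1.63 + 2.67*1 = 4.3
i=2: S_2 = 1.63 + 2.67*2 = 6.97
i=3: S_3 = 1.63 + 2.67*3 = 9.64
The first 4 terms are: [1.63, 4.3, 6.97, 9.64]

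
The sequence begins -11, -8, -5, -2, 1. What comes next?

Differences: -8 - -11 = 3
This is an arithmetic sequence with common difference d = 3.
Next term = 1 + 3 = 4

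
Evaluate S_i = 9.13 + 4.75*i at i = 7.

S_7 = 9.13 + 4.75*7 = 9.13 + 33.25 = 42.38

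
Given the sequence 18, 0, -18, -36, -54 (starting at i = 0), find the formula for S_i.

Check differences: 0 - 18 = -18
-18 - 0 = -18
Common difference d = -18.
First term a = 18.
Formula: S_i = 18 - 18*i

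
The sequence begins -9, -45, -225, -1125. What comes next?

Ratios: -45 / -9 = 5.0
This is a geometric sequence with common ratio r = 5.
Next term = -1125 * 5 = -5625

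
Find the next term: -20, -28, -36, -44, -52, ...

Differences: -28 - -20 = -8
This is an arithmetic sequence with common difference d = -8.
Next term = -52 + -8 = -60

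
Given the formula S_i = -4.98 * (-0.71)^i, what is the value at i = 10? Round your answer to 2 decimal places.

S_10 = -4.98 * (-0.71)^10 ≈ -4.98 * 0.0326 ≈ -0.16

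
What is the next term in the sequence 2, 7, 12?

Differences: 7 - 2 = 5
This is an arithmetic sequence with common difference d = 5.
Next term = 12 + 5 = 17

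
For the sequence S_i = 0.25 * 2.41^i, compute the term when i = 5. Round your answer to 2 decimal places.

S_5 = 0.25 * 2.41^5 ≈ 0.25 * 81.299 ≈ 20.32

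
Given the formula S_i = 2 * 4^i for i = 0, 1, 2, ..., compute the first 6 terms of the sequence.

This is a geometric sequence.
i=0: S_0 = 2 * 4^0 = 2
i=1: S_1 = 2 * 4^1 = 8
i=2: S_2 = 2 * 4^2 = 32
i=3: S_3 = 2 * 4^3 = 128
i=4: S_4 = 2 * 4^4 = 512
i=5: S_5 = 2 * 4^5 = 2048
The first 6 terms are: [2, 8, 32, 128, 512, 2048]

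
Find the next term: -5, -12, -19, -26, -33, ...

Differences: -12 - -5 = -7
This is an arithmetic sequence with common difference d = -7.
Next term = -33 + -7 = -40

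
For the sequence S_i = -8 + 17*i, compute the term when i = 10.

S_10 = -8 + 17*10 = -8 + 170 = 162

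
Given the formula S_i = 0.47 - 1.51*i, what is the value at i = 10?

S_10 = 0.47 + -1.51*10 = 0.47 + -15.1 = -14.63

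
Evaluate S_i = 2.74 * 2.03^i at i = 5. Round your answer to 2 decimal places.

S_5 = 2.74 * 2.03^5 ≈ 2.74 * 34.4731 ≈ 94.46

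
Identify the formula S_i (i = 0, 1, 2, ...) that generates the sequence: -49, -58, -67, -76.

Check differences: -58 - -49 = -9
-67 - -58 = -9
Common difference d = -9.
First term a = -49.
Formula: S_i = -49 - 9*i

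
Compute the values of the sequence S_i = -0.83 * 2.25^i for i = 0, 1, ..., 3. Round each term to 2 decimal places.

This is a geometric sequence.
i=0: S_0 = -0.83 * 2.25^0 = -0.83
i=1: S_1 = -0.83 * 2.25^1 ≈ -1.87
i=2: S_2 = -0.83 * 2.25^2 ≈ -4.2
i=3: S_3 = -0.83 * 2.25^3 ≈ -9.45
The first 4 terms are: [-0.83, -1.87, -4.2, -9.45]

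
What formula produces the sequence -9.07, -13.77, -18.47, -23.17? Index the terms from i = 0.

Check differences: -13.77 - -9.07 = -4.7
-18.47 - -13.77 = -4.7
Common difference d = -4.7.
First term a = -9.07.
Formula: S_i = -9.07 - 4.70*i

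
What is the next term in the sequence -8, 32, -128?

Ratios: 32 / -8 = -4.0
This is a geometric sequence with common ratio r = -4.
Next term = -128 * -4 = 512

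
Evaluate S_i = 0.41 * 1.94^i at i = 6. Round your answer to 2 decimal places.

S_6 = 0.41 * 1.94^6 ≈ 0.41 * 53.3102 ≈ 21.86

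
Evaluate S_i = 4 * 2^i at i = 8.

S_8 = 4 * 2^8 = 4 * 256 = 1024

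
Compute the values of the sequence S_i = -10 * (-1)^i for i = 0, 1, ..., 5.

This is a geometric sequence.
i=0: S_0 = -10 * (-1)^0 = -10
i=1: S_1 = -10 * (-1)^1 = 10
i=2: S_2 = -10 * (-1)^2 = -10
i=3: S_3 = -10 * (-1)^3 = 10
i=4: S_4 = -10 * (-1)^4 = -10
i=5: S_5 = -10 * (-1)^5 = 10
The first 6 terms are: [-10, 10, -10, 10, -10, 10]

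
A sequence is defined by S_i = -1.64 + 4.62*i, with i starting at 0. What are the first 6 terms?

This is an arithmetic sequence.
i=0: S_0 = -1.64 + 4.62*0 = -1.64
i=1: S_1 = -1.64 + 4.62*1 = 2.98
i=2: S_2 = -1.64 + 4.62*2 = 7.6
i=3: S_3 = -1.64 + 4.62*3 = 12.22
i=4: S_4 = -1.64 + 4.62*4 = 16.84
i=5: S_5 = -1.64 + 4.62*5 = 21.46
The first 6 terms are: [-1.64, 2.98, 7.6, 12.22, 16.84, 21.46]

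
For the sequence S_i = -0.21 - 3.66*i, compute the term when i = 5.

S_5 = -0.21 + -3.66*5 = -0.21 + -18.3 = -18.51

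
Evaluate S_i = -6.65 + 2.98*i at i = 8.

S_8 = -6.65 + 2.98*8 = -6.65 + 23.84 = 17.19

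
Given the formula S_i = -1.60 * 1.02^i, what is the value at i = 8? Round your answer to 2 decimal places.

S_8 = -1.6 * 1.02^8 ≈ -1.6 * 1.1717 ≈ -1.87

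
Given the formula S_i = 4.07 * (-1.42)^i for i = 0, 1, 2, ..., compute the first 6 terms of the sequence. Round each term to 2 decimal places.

This is a geometric sequence.
i=0: S_0 = 4.07 * (-1.42)^0 = 4.07
i=1: S_1 = 4.07 * (-1.42)^1 ≈ -5.78
i=2: S_2 = 4.07 * (-1.42)^2 ≈ 8.21
i=3: S_3 = 4.07 * (-1.42)^3 ≈ -11.65
i=4: S_4 = 4.07 * (-1.42)^4 ≈ 16.55
i=5: S_5 = 4.07 * (-1.42)^5 ≈ -23.5
The first 6 terms are: [4.07, -5.78, 8.21, -11.65, 16.55, -23.5]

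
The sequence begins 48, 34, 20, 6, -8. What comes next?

Differences: 34 - 48 = -14
This is an arithmetic sequence with common difference d = -14.
Next term = -8 + -14 = -22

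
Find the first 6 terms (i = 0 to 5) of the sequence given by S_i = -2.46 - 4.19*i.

This is an arithmetic sequence.
i=0: S_0 = -2.46 + -4.19*0 = -2.46
i=1: S_1 = -2.46 + -4.19*1 = -6.65
i=2: S_2 = -2.46 + -4.19*2 = -10.84
i=3: S_3 = -2.46 + -4.19*3 = -15.03
i=4: S_4 = -2.46 + -4.19*4 = -19.22
i=5: S_5 = -2.46 + -4.19*5 = -23.41
The first 6 terms are: [-2.46, -6.65, -10.84, -15.03, -19.22, -23.41]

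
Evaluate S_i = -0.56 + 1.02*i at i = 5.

S_5 = -0.56 + 1.02*5 = -0.56 + 5.1 = 4.54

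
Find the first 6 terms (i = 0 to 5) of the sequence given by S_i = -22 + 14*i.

This is an arithmetic sequence.
i=0: S_0 = -22 + 14*0 = -22
i=1: S_1 = -22 + 14*1 = -8
i=2: S_2 = -22 + 14*2 = 6
i=3: S_3 = -22 + 14*3 = 20
i=4: S_4 = -22 + 14*4 = 34
i=5: S_5 = -22 + 14*5 = 48
The first 6 terms are: [-22, -8, 6, 20, 34, 48]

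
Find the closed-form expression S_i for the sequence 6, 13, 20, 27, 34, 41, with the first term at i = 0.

Check differences: 13 - 6 = 7
20 - 13 = 7
Common difference d = 7.
First term a = 6.
Formula: S_i = 6 + 7*i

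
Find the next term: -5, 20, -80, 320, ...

Ratios: 20 / -5 = -4.0
This is a geometric sequence with common ratio r = -4.
Next term = 320 * -4 = -1280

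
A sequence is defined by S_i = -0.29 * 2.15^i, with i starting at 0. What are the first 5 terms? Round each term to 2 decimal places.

This is a geometric sequence.
i=0: S_0 = -0.29 * 2.15^0 = -0.29
i=1: S_1 = -0.29 * 2.15^1 ≈ -0.62
i=2: S_2 = -0.29 * 2.15^2 ≈ -1.34
i=3: S_3 = -0.29 * 2.15^3 ≈ -2.88
i=4: S_4 = -0.29 * 2.15^4 ≈ -6.2
The first 5 terms are: [-0.29, -0.62, -1.34, -2.88, -6.2]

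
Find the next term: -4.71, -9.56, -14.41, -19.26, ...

Differences: -9.56 - -4.71 = -4.85
This is an arithmetic sequence with common difference d = -4.85.
Next term = -19.26 + -4.85 = -24.11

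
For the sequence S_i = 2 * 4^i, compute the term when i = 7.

S_7 = 2 * 4^7 = 2 * 16384 = 32768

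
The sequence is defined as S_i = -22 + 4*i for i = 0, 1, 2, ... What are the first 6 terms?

This is an arithmetic sequence.
i=0: S_0 = -22 + 4*0 = -22
i=1: S_1 = -22 + 4*1 = -18
i=2: S_2 = -22 + 4*2 = -14
i=3: S_3 = -22 + 4*3 = -10
i=4: S_4 = -22 + 4*4 = -6
i=5: S_5 = -22 + 4*5 = -2
The first 6 terms are: [-22, -18, -14, -10, -6, -2]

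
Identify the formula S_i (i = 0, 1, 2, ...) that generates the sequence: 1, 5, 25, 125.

Check ratios: 5 / 1 = 5.0
Common ratio r = 5.
First term a = 1.
Formula: S_i = 1 * 5^i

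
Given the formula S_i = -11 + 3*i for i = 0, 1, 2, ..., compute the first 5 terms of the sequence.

This is an arithmetic sequence.
i=0: S_0 = -11 + 3*0 = -11
i=1: S_1 = -11 + 3*1 = -8
i=2: S_2 = -11 + 3*2 = -5
i=3: S_3 = -11 + 3*3 = -2
i=4: S_4 = -11 + 3*4 = 1
The first 5 terms are: [-11, -8, -5, -2, 1]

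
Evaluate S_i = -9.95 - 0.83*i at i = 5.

S_5 = -9.95 + -0.83*5 = -9.95 + -4.15 = -14.1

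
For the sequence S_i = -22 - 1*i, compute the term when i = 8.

S_8 = -22 + -1*8 = -22 + -8 = -30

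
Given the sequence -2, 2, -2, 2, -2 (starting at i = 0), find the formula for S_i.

Check ratios: 2 / -2 = -1.0
Common ratio r = -1.
First term a = -2.
Formula: S_i = -2 * (-1)^i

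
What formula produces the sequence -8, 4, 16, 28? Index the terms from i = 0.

Check differences: 4 - -8 = 12
16 - 4 = 12
Common difference d = 12.
First term a = -8.
Formula: S_i = -8 + 12*i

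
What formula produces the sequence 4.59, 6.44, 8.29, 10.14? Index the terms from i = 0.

Check differences: 6.44 - 4.59 = 1.85
8.29 - 6.44 = 1.85
Common difference d = 1.85.
First term a = 4.59.
Formula: S_i = 4.59 + 1.85*i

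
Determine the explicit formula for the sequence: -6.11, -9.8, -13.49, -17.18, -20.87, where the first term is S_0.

Check differences: -9.8 - -6.11 = -3.69
-13.49 - -9.8 = -3.69
Common difference d = -3.69.
First term a = -6.11.
Formula: S_i = -6.11 - 3.69*i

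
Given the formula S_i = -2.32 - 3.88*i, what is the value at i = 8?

S_8 = -2.32 + -3.88*8 = -2.32 + -31.04 = -33.36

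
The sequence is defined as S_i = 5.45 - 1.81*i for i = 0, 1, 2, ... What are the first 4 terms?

This is an arithmetic sequence.
i=0: S_0 = 5.45 + -1.81*0 = 5.45
i=1: S_1 = 5.45 + -1.81*1 = 3.64
i=2: S_2 = 5.45 + -1.81*2 = 1.83
i=3: S_3 = 5.45 + -1.81*3 = 0.02
The first 4 terms are: [5.45, 3.64, 1.83, 0.02]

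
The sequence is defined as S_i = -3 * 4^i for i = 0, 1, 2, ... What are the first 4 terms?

This is a geometric sequence.
i=0: S_0 = -3 * 4^0 = -3
i=1: S_1 = -3 * 4^1 = -12
i=2: S_2 = -3 * 4^2 = -48
i=3: S_3 = -3 * 4^3 = -192
The first 4 terms are: [-3, -12, -48, -192]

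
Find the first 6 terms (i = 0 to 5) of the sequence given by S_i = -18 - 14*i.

This is an arithmetic sequence.
i=0: S_0 = -18 + -14*0 = -18
i=1: S_1 = -18 + -14*1 = -32
i=2: S_2 = -18 + -14*2 = -46
i=3: S_3 = -18 + -14*3 = -60
i=4: S_4 = -18 + -14*4 = -74
i=5: S_5 = -18 + -14*5 = -88
The first 6 terms are: [-18, -32, -46, -60, -74, -88]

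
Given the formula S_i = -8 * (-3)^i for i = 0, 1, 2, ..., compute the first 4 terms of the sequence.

This is a geometric sequence.
i=0: S_0 = -8 * (-3)^0 = -8
i=1: S_1 = -8 * (-3)^1 = 24
i=2: S_2 = -8 * (-3)^2 = -72
i=3: S_3 = -8 * (-3)^3 = 216
The first 4 terms are: [-8, 24, -72, 216]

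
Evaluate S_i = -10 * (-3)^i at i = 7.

S_7 = -10 * (-3)^7 = -10 * -2187 = 21870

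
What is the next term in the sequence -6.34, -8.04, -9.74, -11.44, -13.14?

Differences: -8.04 - -6.34 = -1.7
This is an arithmetic sequence with common difference d = -1.7.
Next term = -13.14 + -1.7 = -14.84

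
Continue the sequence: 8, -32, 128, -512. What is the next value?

Ratios: -32 / 8 = -4.0
This is a geometric sequence with common ratio r = -4.
Next term = -512 * -4 = 2048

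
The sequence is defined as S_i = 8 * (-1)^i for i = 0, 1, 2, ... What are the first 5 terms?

This is a geometric sequence.
i=0: S_0 = 8 * (-1)^0 = 8
i=1: S_1 = 8 * (-1)^1 = -8
i=2: S_2 = 8 * (-1)^2 = 8
i=3: S_3 = 8 * (-1)^3 = -8
i=4: S_4 = 8 * (-1)^4 = 8
The first 5 terms are: [8, -8, 8, -8, 8]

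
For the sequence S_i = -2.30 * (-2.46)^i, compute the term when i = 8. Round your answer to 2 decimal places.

S_8 = -2.3 * (-2.46)^8 ≈ -2.3 * 1341.1608 ≈ -3084.67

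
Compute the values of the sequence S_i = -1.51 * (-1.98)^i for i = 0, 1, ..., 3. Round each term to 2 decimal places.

This is a geometric sequence.
i=0: S_0 = -1.51 * (-1.98)^0 = -1.51
i=1: S_1 = -1.51 * (-1.98)^1 ≈ 2.99
i=2: S_2 = -1.51 * (-1.98)^2 ≈ -5.92
i=3: S_3 = -1.51 * (-1.98)^3 ≈ 11.72
The first 4 terms are: [-1.51, 2.99, -5.92, 11.72]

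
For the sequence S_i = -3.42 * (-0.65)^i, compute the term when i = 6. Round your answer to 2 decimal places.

S_6 = -3.42 * (-0.65)^6 ≈ -3.42 * 0.0754 ≈ -0.26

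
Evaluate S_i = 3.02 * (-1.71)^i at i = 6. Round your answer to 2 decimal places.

S_6 = 3.02 * (-1.71)^6 ≈ 3.02 * 25.0021 ≈ 75.51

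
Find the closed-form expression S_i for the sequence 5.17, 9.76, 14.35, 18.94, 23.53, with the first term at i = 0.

Check differences: 9.76 - 5.17 = 4.59
14.35 - 9.76 = 4.59
Common difference d = 4.59.
First term a = 5.17.
Formula: S_i = 5.17 + 4.59*i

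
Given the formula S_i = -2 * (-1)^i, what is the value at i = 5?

S_5 = -2 * (-1)^5 = -2 * -1 = 2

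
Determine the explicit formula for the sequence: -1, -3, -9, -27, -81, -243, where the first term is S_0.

Check ratios: -3 / -1 = 3.0
Common ratio r = 3.
First term a = -1.
Formula: S_i = -1 * 3^i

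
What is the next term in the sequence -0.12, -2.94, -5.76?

Differences: -2.94 - -0.12 = -2.82
This is an arithmetic sequence with common difference d = -2.82.
Next term = -5.76 + -2.82 = -8.58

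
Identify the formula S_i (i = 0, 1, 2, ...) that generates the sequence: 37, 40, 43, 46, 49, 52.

Check differences: 40 - 37 = 3
43 - 40 = 3
Common difference d = 3.
First term a = 37.
Formula: S_i = 37 + 3*i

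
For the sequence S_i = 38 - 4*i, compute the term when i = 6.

S_6 = 38 + -4*6 = 38 + -24 = 14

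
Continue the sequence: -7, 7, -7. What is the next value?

Ratios: 7 / -7 = -1.0
This is a geometric sequence with common ratio r = -1.
Next term = -7 * -1 = 7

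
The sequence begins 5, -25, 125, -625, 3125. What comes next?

Ratios: -25 / 5 = -5.0
This is a geometric sequence with common ratio r = -5.
Next term = 3125 * -5 = -15625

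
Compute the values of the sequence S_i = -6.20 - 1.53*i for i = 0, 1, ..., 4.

This is an arithmetic sequence.
i=0: S_0 = -6.2 + -1.53*0 = -6.2
i=1: S_1 = -6.2 + -1.53*1 = -7.73
i=2: S_2 = -6.2 + -1.53*2 = -9.26
i=3: S_3 = -6.2 + -1.53*3 = -10.79
i=4: S_4 = -6.2 + -1.53*4 = -12.32
The first 5 terms are: [-6.2, -7.73, -9.26, -10.79, -12.32]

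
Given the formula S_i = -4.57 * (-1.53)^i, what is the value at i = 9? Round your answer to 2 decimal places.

S_9 = -4.57 * (-1.53)^9 ≈ -4.57 * -45.9434 ≈ 209.96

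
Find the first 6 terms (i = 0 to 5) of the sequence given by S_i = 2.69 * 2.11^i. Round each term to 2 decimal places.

This is a geometric sequence.
i=0: S_0 = 2.69 * 2.11^0 = 2.69
i=1: S_1 = 2.69 * 2.11^1 ≈ 5.68
i=2: S_2 = 2.69 * 2.11^2 ≈ 11.98
i=3: S_3 = 2.69 * 2.11^3 ≈ 25.27
i=4: S_4 = 2.69 * 2.11^4 ≈ 53.32
i=5: S_5 = 2.69 * 2.11^5 ≈ 112.5
The first 6 terms are: [2.69, 5.68, 11.98, 25.27, 53.32, 112.5]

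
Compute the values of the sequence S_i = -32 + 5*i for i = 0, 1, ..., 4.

This is an arithmetic sequence.
i=0: S_0 = -32 + 5*0 = -32
i=1: S_1 = -32 + 5*1 = -27
i=2: S_2 = -32 + 5*2 = -22
i=3: S_3 = -32 + 5*3 = -17
i=4: S_4 = -32 + 5*4 = -12
The first 5 terms are: [-32, -27, -22, -17, -12]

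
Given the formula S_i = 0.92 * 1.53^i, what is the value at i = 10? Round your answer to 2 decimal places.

S_10 = 0.92 * 1.53^10 ≈ 0.92 * 70.2934 ≈ 64.67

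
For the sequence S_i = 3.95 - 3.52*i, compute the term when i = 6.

S_6 = 3.95 + -3.52*6 = 3.95 + -21.12 = -17.17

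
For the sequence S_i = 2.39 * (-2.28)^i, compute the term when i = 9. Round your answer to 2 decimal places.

S_9 = 2.39 * (-2.28)^9 ≈ 2.39 * -1664.9976 ≈ -3979.34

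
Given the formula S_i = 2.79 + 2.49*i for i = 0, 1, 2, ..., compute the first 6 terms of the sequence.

This is an arithmetic sequence.
i=0: S_0 = 2.79 + 2.49*0 = 2.79
i=1: S_1 = 2.79 + 2.49*1 = 5.28
i=2: S_2 = 2.79 + 2.49*2 = 7.77
i=3: S_3 = 2.79 + 2.49*3 = 10.26
i=4: S_4 = 2.79 + 2.49*4 = 12.75
i=5: S_5 = 2.79 + 2.49*5 = 15.24
The first 6 terms are: [2.79, 5.28, 7.77, 10.26, 12.75, 15.24]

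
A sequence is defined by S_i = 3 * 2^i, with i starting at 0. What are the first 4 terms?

This is a geometric sequence.
i=0: S_0 = 3 * 2^0 = 3
i=1: S_1 = 3 * 2^1 = 6
i=2: S_2 = 3 * 2^2 = 12
i=3: S_3 = 3 * 2^3 = 24
The first 4 terms are: [3, 6, 12, 24]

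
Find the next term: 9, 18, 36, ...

Ratios: 18 / 9 = 2.0
This is a geometric sequence with common ratio r = 2.
Next term = 36 * 2 = 72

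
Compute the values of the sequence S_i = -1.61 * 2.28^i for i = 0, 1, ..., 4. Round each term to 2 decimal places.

This is a geometric sequence.
i=0: S_0 = -1.61 * 2.28^0 = -1.61
i=1: S_1 = -1.61 * 2.28^1 ≈ -3.67
i=2: S_2 = -1.61 * 2.28^2 ≈ -8.37
i=3: S_3 = -1.61 * 2.28^3 ≈ -19.08
i=4: S_4 = -1.61 * 2.28^4 ≈ -43.51
The first 5 terms are: [-1.61, -3.67, -8.37, -19.08, -43.51]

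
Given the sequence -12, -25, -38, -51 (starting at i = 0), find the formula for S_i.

Check differences: -25 - -12 = -13
-38 - -25 = -13
Common difference d = -13.
First term a = -12.
Formula: S_i = -12 - 13*i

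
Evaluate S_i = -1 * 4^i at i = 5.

S_5 = -1 * 4^5 = -1 * 1024 = -1024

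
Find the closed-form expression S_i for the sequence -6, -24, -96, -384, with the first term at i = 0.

Check ratios: -24 / -6 = 4.0
Common ratio r = 4.
First term a = -6.
Formula: S_i = -6 * 4^i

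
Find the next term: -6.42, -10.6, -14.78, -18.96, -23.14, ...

Differences: -10.6 - -6.42 = -4.18
This is an arithmetic sequence with common difference d = -4.18.
Next term = -23.14 + -4.18 = -27.32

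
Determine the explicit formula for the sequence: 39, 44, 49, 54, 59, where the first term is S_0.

Check differences: 44 - 39 = 5
49 - 44 = 5
Common difference d = 5.
First term a = 39.
Formula: S_i = 39 + 5*i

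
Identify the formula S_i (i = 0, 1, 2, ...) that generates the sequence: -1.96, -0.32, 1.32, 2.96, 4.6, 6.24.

Check differences: -0.32 - -1.96 = 1.64
1.32 - -0.32 = 1.64
Common difference d = 1.64.
First term a = -1.96.
Formula: S_i = -1.96 + 1.64*i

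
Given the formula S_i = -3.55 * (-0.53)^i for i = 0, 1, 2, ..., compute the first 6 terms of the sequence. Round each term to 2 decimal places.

This is a geometric sequence.
i=0: S_0 = -3.55 * (-0.53)^0 = -3.55
i=1: S_1 = -3.55 * (-0.53)^1 ≈ 1.88
i=2: S_2 = -3.55 * (-0.53)^2 ≈ -1.0
i=3: S_3 = -3.55 * (-0.53)^3 ≈ 0.53
i=4: S_4 = -3.55 * (-0.53)^4 ≈ -0.28
i=5: S_5 = -3.55 * (-0.53)^5 ≈ 0.15
The first 6 terms are: [-3.55, 1.88, -1.0, 0.53, -0.28, 0.15]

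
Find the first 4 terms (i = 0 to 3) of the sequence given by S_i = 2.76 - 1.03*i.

This is an arithmetic sequence.
i=0: S_0 = 2.76 + -1.03*0 = 2.76
i=1: S_1 = 2.76 + -1.03*1 = 1.73
i=2: S_2 = 2.76 + -1.03*2 = 0.7
i=3: S_3 = 2.76 + -1.03*3 = -0.33
The first 4 terms are: [2.76, 1.73, 0.7, -0.33]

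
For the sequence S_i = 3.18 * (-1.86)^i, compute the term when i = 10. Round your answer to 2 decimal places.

S_10 = 3.18 * (-1.86)^10 ≈ 3.18 * 495.5979 ≈ 1576.0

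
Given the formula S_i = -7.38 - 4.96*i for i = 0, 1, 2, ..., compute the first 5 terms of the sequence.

This is an arithmetic sequence.
i=0: S_0 = -7.38 + -4.96*0 = -7.38
i=1: S_1 = -7.38 + -4.96*1 = -12.34
i=2: S_2 = -7.38 + -4.96*2 = -17.3
i=3: S_3 = -7.38 + -4.96*3 = -22.26
i=4: S_4 = -7.38 + -4.96*4 = -27.22
The first 5 terms are: [-7.38, -12.34, -17.3, -22.26, -27.22]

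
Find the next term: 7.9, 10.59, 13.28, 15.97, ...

Differences: 10.59 - 7.9 = 2.69
This is an arithmetic sequence with common difference d = 2.69.
Next term = 15.97 + 2.69 = 18.66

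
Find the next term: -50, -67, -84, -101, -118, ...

Differences: -67 - -50 = -17
This is an arithmetic sequence with common difference d = -17.
Next term = -118 + -17 = -135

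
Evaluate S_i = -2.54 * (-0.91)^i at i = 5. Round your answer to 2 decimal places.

S_5 = -2.54 * (-0.91)^5 ≈ -2.54 * -0.62403 ≈ 1.59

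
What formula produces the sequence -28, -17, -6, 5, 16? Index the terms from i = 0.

Check differences: -17 - -28 = 11
-6 - -17 = 11
Common difference d = 11.
First term a = -28.
Formula: S_i = -28 + 11*i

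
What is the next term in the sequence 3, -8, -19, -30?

Differences: -8 - 3 = -11
This is an arithmetic sequence with common difference d = -11.
Next term = -30 + -11 = -41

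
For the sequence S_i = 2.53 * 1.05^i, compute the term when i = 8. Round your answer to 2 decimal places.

S_8 = 2.53 * 1.05^8 ≈ 2.53 * 1.4775 ≈ 3.74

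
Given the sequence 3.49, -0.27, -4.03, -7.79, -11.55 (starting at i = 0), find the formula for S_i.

Check differences: -0.27 - 3.49 = -3.76
-4.03 - -0.27 = -3.76
Common difference d = -3.76.
First term a = 3.49.
Formula: S_i = 3.49 - 3.76*i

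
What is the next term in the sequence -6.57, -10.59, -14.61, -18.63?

Differences: -10.59 - -6.57 = -4.02
This is an arithmetic sequence with common difference d = -4.02.
Next term = -18.63 + -4.02 = -22.65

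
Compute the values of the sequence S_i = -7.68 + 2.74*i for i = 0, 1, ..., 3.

This is an arithmetic sequence.
i=0: S_0 = -7.68 + 2.74*0 = -7.68
i=1: S_1 = -7.68 + 2.74*1 = -4.94
i=2: S_2 = -7.68 + 2.74*2 = -2.2
i=3: S_3 = -7.68 + 2.74*3 = 0.54
The first 4 terms are: [-7.68, -4.94, -2.2, 0.54]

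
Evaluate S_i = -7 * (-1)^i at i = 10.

S_10 = -7 * (-1)^10 = -7 * 1 = -7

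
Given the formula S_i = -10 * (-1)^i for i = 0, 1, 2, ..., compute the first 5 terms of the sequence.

This is a geometric sequence.
i=0: S_0 = -10 * (-1)^0 = -10
i=1: S_1 = -10 * (-1)^1 = 10
i=2: S_2 = -10 * (-1)^2 = -10
i=3: S_3 = -10 * (-1)^3 = 10
i=4: S_4 = -10 * (-1)^4 = -10
The first 5 terms are: [-10, 10, -10, 10, -10]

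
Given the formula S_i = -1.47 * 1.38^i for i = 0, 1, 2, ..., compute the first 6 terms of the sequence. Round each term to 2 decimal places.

This is a geometric sequence.
i=0: S_0 = -1.47 * 1.38^0 = -1.47
i=1: S_1 = -1.47 * 1.38^1 ≈ -2.03
i=2: S_2 = -1.47 * 1.38^2 ≈ -2.8
i=3: S_3 = -1.47 * 1.38^3 ≈ -3.86
i=4: S_4 = -1.47 * 1.38^4 ≈ -5.33
i=5: S_5 = -1.47 * 1.38^5 ≈ -7.36
The first 6 terms are: [-1.47, -2.03, -2.8, -3.86, -5.33, -7.36]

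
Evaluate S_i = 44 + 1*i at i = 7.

S_7 = 44 + 1*7 = 44 + 7 = 51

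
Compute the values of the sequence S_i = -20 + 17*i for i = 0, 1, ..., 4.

This is an arithmetic sequence.
i=0: S_0 = -20 + 17*0 = -20
i=1: S_1 = -20 + 17*1 = -3
i=2: S_2 = -20 + 17*2 = 14
i=3: S_3 = -20 + 17*3 = 31
i=4: S_4 = -20 + 17*4 = 48
The first 5 terms are: [-20, -3, 14, 31, 48]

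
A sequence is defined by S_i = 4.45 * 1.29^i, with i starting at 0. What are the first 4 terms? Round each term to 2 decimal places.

This is a geometric sequence.
i=0: S_0 = 4.45 * 1.29^0 = 4.45
i=1: S_1 = 4.45 * 1.29^1 ≈ 5.74
i=2: S_2 = 4.45 * 1.29^2 ≈ 7.41
i=3: S_3 = 4.45 * 1.29^3 ≈ 9.55
The first 4 terms are: [4.45, 5.74, 7.41, 9.55]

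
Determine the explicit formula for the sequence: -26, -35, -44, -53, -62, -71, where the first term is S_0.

Check differences: -35 - -26 = -9
-44 - -35 = -9
Common difference d = -9.
First term a = -26.
Formula: S_i = -26 - 9*i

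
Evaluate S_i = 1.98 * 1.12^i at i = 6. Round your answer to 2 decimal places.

S_6 = 1.98 * 1.12^6 ≈ 1.98 * 1.9738 ≈ 3.91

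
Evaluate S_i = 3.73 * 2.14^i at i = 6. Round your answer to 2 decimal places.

S_6 = 3.73 * 2.14^6 ≈ 3.73 * 96.0467 ≈ 358.25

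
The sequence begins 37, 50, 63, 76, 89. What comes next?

Differences: 50 - 37 = 13
This is an arithmetic sequence with common difference d = 13.
Next term = 89 + 13 = 102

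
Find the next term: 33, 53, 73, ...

Differences: 53 - 33 = 20
This is an arithmetic sequence with common difference d = 20.
Next term = 73 + 20 = 93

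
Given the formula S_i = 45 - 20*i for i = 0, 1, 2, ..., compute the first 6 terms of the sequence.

This is an arithmetic sequence.
i=0: S_0 = 45 + -20*0 = 45
i=1: S_1 = 45 + -20*1 = 25
i=2: S_2 = 45 + -20*2 = 5
i=3: S_3 = 45 + -20*3 = -15
i=4: S_4 = 45 + -20*4 = -35
i=5: S_5 = 45 + -20*5 = -55
The first 6 terms are: [45, 25, 5, -15, -35, -55]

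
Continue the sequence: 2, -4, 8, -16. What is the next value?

Ratios: -4 / 2 = -2.0
This is a geometric sequence with common ratio r = -2.
Next term = -16 * -2 = 32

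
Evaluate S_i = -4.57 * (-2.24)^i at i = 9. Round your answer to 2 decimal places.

S_9 = -4.57 * (-2.24)^9 ≈ -4.57 * -1419.8163 ≈ 6488.56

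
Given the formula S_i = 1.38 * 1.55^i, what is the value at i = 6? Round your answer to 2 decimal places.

S_6 = 1.38 * 1.55^6 ≈ 1.38 * 13.8672 ≈ 19.14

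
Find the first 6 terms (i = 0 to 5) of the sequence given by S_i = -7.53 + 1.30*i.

This is an arithmetic sequence.
i=0: S_0 = -7.53 + 1.3*0 = -7.53
i=1: S_1 = -7.53 + 1.3*1 = -6.23
i=2: S_2 = -7.53 + 1.3*2 = -4.93
i=3: S_3 = -7.53 + 1.3*3 = -3.63
i=4: S_4 = -7.53 + 1.3*4 = -2.33
i=5: S_5 = -7.53 + 1.3*5 = -1.03
The first 6 terms are: [-7.53, -6.23, -4.93, -3.63, -2.33, -1.03]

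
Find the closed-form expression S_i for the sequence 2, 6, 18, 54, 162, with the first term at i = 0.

Check ratios: 6 / 2 = 3.0
Common ratio r = 3.
First term a = 2.
Formula: S_i = 2 * 3^i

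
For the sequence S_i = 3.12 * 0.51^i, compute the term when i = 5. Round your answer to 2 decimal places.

S_5 = 3.12 * 0.51^5 ≈ 3.12 * 0.0345 ≈ 0.11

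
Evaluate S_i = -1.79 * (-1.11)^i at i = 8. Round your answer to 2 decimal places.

S_8 = -1.79 * (-1.11)^8 ≈ -1.79 * 2.3045 ≈ -4.13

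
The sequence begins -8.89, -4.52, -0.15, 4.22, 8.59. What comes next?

Differences: -4.52 - -8.89 = 4.37
This is an arithmetic sequence with common difference d = 4.37.
Next term = 8.59 + 4.37 = 12.96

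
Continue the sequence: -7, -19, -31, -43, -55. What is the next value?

Differences: -19 - -7 = -12
This is an arithmetic sequence with common difference d = -12.
Next term = -55 + -12 = -67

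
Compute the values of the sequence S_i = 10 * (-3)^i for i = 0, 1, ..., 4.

This is a geometric sequence.
i=0: S_0 = 10 * (-3)^0 = 10
i=1: S_1 = 10 * (-3)^1 = -30
i=2: S_2 = 10 * (-3)^2 = 90
i=3: S_3 = 10 * (-3)^3 = -270
i=4: S_4 = 10 * (-3)^4 = 810
The first 5 terms are: [10, -30, 90, -270, 810]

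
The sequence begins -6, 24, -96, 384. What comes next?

Ratios: 24 / -6 = -4.0
This is a geometric sequence with common ratio r = -4.
Next term = 384 * -4 = -1536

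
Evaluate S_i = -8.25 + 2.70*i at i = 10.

S_10 = -8.25 + 2.7*10 = -8.25 + 27.0 = 18.75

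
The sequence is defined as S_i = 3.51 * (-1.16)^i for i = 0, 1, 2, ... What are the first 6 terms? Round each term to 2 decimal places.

This is a geometric sequence.
i=0: S_0 = 3.51 * (-1.16)^0 = 3.51
i=1: S_1 = 3.51 * (-1.16)^1 ≈ -4.07
i=2: S_2 = 3.51 * (-1.16)^2 ≈ 4.72
i=3: S_3 = 3.51 * (-1.16)^3 ≈ -5.48
i=4: S_4 = 3.51 * (-1.16)^4 ≈ 6.36
i=5: S_5 = 3.51 * (-1.16)^5 ≈ -7.37
The first 6 terms are: [3.51, -4.07, 4.72, -5.48, 6.36, -7.37]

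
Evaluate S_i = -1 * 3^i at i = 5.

S_5 = -1 * 3^5 = -1 * 243 = -243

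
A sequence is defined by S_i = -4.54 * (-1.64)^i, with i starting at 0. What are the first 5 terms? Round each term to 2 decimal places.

This is a geometric sequence.
i=0: S_0 = -4.54 * (-1.64)^0 = -4.54
i=1: S_1 = -4.54 * (-1.64)^1 ≈ 7.45
i=2: S_2 = -4.54 * (-1.64)^2 ≈ -12.21
i=3: S_3 = -4.54 * (-1.64)^3 ≈ 20.03
i=4: S_4 = -4.54 * (-1.64)^4 ≈ -32.84
The first 5 terms are: [-4.54, 7.45, -12.21, 20.03, -32.84]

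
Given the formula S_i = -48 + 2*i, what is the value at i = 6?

S_6 = -48 + 2*6 = -48 + 12 = -36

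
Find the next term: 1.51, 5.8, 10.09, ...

Differences: 5.8 - 1.51 = 4.29
This is an arithmetic sequence with common difference d = 4.29.
Next term = 10.09 + 4.29 = 14.38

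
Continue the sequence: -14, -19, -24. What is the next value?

Differences: -19 - -14 = -5
This is an arithmetic sequence with common difference d = -5.
Next term = -24 + -5 = -29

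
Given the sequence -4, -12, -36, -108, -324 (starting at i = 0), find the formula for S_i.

Check ratios: -12 / -4 = 3.0
Common ratio r = 3.
First term a = -4.
Formula: S_i = -4 * 3^i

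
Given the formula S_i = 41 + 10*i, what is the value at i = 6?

S_6 = 41 + 10*6 = 41 + 60 = 101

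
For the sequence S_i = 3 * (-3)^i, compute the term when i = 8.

S_8 = 3 * (-3)^8 = 3 * 6561 = 19683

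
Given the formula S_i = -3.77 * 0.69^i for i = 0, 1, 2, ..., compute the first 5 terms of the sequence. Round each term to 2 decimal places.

This is a geometric sequence.
i=0: S_0 = -3.77 * 0.69^0 = -3.77
i=1: S_1 = -3.77 * 0.69^1 ≈ -2.6
i=2: S_2 = -3.77 * 0.69^2 ≈ -1.79
i=3: S_3 = -3.77 * 0.69^3 ≈ -1.24
i=4: S_4 = -3.77 * 0.69^4 ≈ -0.85
The first 5 terms are: [-3.77, -2.6, -1.79, -1.24, -0.85]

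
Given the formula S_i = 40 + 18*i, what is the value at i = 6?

S_6 = 40 + 18*6 = 40 + 108 = 148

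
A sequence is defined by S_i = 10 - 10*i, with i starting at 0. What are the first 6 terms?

This is an arithmetic sequence.
i=0: S_0 = 10 + -10*0 = 10
i=1: S_1 = 10 + -10*1 = 0
i=2: S_2 = 10 + -10*2 = -10
i=3: S_3 = 10 + -10*3 = -20
i=4: S_4 = 10 + -10*4 = -30
i=5: S_5 = 10 + -10*5 = -40
The first 6 terms are: [10, 0, -10, -20, -30, -40]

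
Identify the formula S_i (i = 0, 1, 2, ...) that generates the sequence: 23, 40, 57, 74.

Check differences: 40 - 23 = 17
57 - 40 = 17
Common difference d = 17.
First term a = 23.
Formula: S_i = 23 + 17*i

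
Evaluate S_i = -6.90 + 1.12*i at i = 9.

S_9 = -6.9 + 1.12*9 = -6.9 + 10.08 = 3.18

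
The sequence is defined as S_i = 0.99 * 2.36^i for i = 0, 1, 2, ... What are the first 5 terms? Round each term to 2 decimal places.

This is a geometric sequence.
i=0: S_0 = 0.99 * 2.36^0 = 0.99
i=1: S_1 = 0.99 * 2.36^1 ≈ 2.34
i=2: S_2 = 0.99 * 2.36^2 ≈ 5.51
i=3: S_3 = 0.99 * 2.36^3 ≈ 13.01
i=4: S_4 = 0.99 * 2.36^4 ≈ 30.71
The first 5 terms are: [0.99, 2.34, 5.51, 13.01, 30.71]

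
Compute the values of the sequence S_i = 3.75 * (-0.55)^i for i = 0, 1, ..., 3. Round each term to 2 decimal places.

This is a geometric sequence.
i=0: S_0 = 3.75 * (-0.55)^0 = 3.75
i=1: S_1 = 3.75 * (-0.55)^1 ≈ -2.06
i=2: S_2 = 3.75 * (-0.55)^2 ≈ 1.13
i=3: S_3 = 3.75 * (-0.55)^3 ≈ -0.62
The first 4 terms are: [3.75, -2.06, 1.13, -0.62]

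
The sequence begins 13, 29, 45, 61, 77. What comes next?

Differences: 29 - 13 = 16
This is an arithmetic sequence with common difference d = 16.
Next term = 77 + 16 = 93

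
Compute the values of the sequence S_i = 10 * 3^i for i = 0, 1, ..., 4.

This is a geometric sequence.
i=0: S_0 = 10 * 3^0 = 10
i=1: S_1 = 10 * 3^1 = 30
i=2: S_2 = 10 * 3^2 = 90
i=3: S_3 = 10 * 3^3 = 270
i=4: S_4 = 10 * 3^4 = 810
The first 5 terms are: [10, 30, 90, 270, 810]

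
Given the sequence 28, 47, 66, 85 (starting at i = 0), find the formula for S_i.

Check differences: 47 - 28 = 19
66 - 47 = 19
Common difference d = 19.
First term a = 28.
Formula: S_i = 28 + 19*i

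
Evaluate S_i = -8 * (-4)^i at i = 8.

S_8 = -8 * (-4)^8 = -8 * 65536 = -524288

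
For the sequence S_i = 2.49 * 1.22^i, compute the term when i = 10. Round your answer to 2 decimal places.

S_10 = 2.49 * 1.22^10 ≈ 2.49 * 7.3046 ≈ 18.19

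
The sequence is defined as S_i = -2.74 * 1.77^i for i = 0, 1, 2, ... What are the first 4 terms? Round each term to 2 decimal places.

This is a geometric sequence.
i=0: S_0 = -2.74 * 1.77^0 = -2.74
i=1: S_1 = -2.74 * 1.77^1 ≈ -4.85
i=2: S_2 = -2.74 * 1.77^2 ≈ -8.58
i=3: S_3 = -2.74 * 1.77^3 ≈ -15.19
The first 4 terms are: [-2.74, -4.85, -8.58, -15.19]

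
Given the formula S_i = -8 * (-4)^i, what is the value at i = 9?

S_9 = -8 * (-4)^9 = -8 * -262144 = 2097152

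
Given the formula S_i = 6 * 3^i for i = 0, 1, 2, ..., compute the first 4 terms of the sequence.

This is a geometric sequence.
i=0: S_0 = 6 * 3^0 = 6
i=1: S_1 = 6 * 3^1 = 18
i=2: S_2 = 6 * 3^2 = 54
i=3: S_3 = 6 * 3^3 = 162
The first 4 terms are: [6, 18, 54, 162]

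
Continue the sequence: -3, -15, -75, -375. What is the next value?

Ratios: -15 / -3 = 5.0
This is a geometric sequence with common ratio r = 5.
Next term = -375 * 5 = -1875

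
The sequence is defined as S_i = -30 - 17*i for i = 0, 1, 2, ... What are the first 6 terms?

This is an arithmetic sequence.
i=0: S_0 = -30 + -17*0 = -30
i=1: S_1 = -30 + -17*1 = -47
i=2: S_2 = -30 + -17*2 = -64
i=3: S_3 = -30 + -17*3 = -81
i=4: S_4 = -30 + -17*4 = -98
i=5: S_5 = -30 + -17*5 = -115
The first 6 terms are: [-30, -47, -64, -81, -98, -115]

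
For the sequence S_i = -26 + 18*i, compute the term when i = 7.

S_7 = -26 + 18*7 = -26 + 126 = 100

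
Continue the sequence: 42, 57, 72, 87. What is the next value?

Differences: 57 - 42 = 15
This is an arithmetic sequence with common difference d = 15.
Next term = 87 + 15 = 102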